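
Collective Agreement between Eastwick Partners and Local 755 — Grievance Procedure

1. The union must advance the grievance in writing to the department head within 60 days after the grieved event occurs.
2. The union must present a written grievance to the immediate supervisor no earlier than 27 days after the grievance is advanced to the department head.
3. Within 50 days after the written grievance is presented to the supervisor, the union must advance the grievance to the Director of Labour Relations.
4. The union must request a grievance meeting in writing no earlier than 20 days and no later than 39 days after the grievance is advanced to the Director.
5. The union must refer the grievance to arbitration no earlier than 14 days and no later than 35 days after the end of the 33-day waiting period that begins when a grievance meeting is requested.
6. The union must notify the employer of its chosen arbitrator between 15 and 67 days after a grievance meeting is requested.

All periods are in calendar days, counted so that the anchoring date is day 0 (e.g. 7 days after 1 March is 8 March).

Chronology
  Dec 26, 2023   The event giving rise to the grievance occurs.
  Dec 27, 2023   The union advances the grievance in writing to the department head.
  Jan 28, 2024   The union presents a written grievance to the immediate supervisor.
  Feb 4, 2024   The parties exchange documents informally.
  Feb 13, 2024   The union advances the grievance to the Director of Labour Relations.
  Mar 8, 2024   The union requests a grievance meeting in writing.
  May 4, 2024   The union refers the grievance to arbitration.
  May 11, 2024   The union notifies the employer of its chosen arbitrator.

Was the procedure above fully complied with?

Yes

Step 1: 60 days after Dec 26, 2023 (when the grieved event occurs) is Feb 24, 2024; done Dec 27, 2023 — timely.
Step 2: the earliest permitted date is 27 days after Dec 27, 2023 (when the grievance is advanced to the department head), i.e. Jan 23, 2024; Jan 28, 2024 is on or after that date.
Step 3: 50 days after Jan 28, 2024 (when the written grievance is presented to the supervisor) is Mar 18, 2024; completed Feb 13, 2024, before the deadline.
Step 4: the window is 20–39 days after Feb 13, 2024 (when the grievance is advanced to the Director), so Mar 4, 2024 through Mar 23, 2024; done Mar 8, 2024 — within the window.
Step 5: the window is 14–35 days after Apr 10, 2024 (end of the 33-day waiting period, which began when a grievance meeting is requested on Mar 8, 2024), so Apr 24, 2024 through May 15, 2024; done May 4, 2024, which is between those dates.
Step 6: the window is 15–67 days after Mar 8, 2024 (when a grievance meeting is requested), so Mar 23, 2024 through May 14, 2024; May 11, 2024 falls inside that range.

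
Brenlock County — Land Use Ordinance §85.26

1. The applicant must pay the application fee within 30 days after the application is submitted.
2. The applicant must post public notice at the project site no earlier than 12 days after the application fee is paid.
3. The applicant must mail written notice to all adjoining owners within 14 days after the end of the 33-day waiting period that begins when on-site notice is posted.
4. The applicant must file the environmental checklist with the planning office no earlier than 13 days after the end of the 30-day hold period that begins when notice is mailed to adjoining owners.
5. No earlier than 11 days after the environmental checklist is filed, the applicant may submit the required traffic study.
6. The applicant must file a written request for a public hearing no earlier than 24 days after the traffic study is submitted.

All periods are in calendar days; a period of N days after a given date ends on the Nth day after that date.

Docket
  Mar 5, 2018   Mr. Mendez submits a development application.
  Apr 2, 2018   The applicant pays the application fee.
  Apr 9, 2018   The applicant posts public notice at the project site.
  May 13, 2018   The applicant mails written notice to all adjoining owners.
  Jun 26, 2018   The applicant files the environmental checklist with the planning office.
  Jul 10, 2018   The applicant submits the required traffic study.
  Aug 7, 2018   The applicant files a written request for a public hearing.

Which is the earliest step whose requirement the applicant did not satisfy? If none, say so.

Step 1 — counting 30 days from Mar 5, 2018 (when the application is submitted) gives a deadline of Apr 4, 2018; Apr 2, 2018 is within that limit.
Step 2 — must wait 12 days from Apr 2, 2018 (when the application fee is paid), so not before Apr 14, 2018; acted on Apr 9, 2018, 5 days prematurely.
That is the first point of non-compliance.

Step 2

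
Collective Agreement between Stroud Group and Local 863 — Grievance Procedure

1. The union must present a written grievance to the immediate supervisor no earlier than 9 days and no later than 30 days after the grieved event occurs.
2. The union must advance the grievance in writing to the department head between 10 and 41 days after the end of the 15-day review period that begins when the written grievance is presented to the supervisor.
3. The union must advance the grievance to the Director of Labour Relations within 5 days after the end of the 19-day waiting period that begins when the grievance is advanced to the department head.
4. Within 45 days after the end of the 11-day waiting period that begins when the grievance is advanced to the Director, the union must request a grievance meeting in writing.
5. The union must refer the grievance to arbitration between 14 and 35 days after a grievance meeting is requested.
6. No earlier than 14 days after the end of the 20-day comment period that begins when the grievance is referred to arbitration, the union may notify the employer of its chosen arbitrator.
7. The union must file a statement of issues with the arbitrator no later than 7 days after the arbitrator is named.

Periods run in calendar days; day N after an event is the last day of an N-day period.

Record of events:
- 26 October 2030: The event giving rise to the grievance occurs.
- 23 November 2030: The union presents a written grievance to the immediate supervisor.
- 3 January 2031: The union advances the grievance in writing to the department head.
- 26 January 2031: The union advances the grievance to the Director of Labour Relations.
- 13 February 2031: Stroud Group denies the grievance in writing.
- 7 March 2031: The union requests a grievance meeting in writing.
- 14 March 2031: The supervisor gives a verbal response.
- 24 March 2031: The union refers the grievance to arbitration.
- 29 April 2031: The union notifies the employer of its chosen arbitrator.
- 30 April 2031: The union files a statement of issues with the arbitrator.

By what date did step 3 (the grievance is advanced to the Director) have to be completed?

27 January 2031

The grievance is advanced to the department head on 3 January 2031; the 19-day waiting period therefore ends 22 January 2031, and step 3 runs from that date. 5 days after 22 January 2031 is 27 January 2031.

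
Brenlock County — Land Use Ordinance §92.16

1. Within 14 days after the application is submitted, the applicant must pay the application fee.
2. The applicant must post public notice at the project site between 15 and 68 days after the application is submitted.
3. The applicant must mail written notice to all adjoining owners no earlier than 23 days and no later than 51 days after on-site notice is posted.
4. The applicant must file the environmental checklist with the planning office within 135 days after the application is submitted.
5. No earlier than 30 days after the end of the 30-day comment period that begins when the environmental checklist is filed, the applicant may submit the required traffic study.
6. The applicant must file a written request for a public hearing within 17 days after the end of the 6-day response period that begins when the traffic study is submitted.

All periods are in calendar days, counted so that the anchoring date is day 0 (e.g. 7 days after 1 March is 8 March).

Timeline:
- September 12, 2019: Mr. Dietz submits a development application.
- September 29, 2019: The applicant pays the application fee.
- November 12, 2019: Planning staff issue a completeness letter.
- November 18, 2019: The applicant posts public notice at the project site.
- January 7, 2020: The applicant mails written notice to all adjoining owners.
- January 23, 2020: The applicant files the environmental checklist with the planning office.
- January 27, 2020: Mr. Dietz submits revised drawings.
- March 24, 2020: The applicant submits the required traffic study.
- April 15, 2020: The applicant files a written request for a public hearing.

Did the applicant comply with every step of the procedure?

(1) due by September 12, 2019 + 14 days = September 26, 2019; done September 29, 2019 — 3 days late.
The procedure was therefore not followed at step 1.

No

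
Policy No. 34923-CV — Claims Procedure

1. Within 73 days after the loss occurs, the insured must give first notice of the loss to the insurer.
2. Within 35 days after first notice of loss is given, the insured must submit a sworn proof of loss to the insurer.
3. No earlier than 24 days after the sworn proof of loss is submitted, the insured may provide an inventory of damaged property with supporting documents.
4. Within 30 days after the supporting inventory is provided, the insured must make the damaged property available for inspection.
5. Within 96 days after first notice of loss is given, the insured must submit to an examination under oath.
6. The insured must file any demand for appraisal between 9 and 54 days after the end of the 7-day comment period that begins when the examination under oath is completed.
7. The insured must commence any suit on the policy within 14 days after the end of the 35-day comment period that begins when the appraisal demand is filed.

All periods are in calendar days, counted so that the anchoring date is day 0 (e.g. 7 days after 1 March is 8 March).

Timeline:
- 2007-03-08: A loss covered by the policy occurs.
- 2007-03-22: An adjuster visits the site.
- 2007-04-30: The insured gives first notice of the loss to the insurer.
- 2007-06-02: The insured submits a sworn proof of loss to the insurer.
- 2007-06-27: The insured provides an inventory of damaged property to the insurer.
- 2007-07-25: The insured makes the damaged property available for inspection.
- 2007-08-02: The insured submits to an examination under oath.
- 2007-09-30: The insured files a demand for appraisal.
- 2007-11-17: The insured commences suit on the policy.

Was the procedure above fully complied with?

Yes

(1) due by 2007-03-08 + 73 days = 2007-05-20; 2007-04-30 is within that limit.
(2) due by 2007-04-30 + 35 days = 2007-06-04; 2007-06-02 is within that limit.
(3) permitted from 2007-06-02 + 24 days = 2007-06-26 onward; done 2007-06-27 — permitted.
(4) due by 2007-06-27 + 30 days = 2007-07-27; completed 2007-07-25, before the deadline.
(5) due by 2007-04-30 + 96 days = 2007-08-04; completed 2007-08-02, before the deadline.
(6) the permitted window runs from 2007-08-09 + 9 = 2007-08-18 to 2007-08-09 + 54 = 2007-10-02; done 2007-09-30, which is between those dates.
(7) due by 2007-11-04 + 14 days = 2007-11-18; completed 2007-11-17, before the deadline.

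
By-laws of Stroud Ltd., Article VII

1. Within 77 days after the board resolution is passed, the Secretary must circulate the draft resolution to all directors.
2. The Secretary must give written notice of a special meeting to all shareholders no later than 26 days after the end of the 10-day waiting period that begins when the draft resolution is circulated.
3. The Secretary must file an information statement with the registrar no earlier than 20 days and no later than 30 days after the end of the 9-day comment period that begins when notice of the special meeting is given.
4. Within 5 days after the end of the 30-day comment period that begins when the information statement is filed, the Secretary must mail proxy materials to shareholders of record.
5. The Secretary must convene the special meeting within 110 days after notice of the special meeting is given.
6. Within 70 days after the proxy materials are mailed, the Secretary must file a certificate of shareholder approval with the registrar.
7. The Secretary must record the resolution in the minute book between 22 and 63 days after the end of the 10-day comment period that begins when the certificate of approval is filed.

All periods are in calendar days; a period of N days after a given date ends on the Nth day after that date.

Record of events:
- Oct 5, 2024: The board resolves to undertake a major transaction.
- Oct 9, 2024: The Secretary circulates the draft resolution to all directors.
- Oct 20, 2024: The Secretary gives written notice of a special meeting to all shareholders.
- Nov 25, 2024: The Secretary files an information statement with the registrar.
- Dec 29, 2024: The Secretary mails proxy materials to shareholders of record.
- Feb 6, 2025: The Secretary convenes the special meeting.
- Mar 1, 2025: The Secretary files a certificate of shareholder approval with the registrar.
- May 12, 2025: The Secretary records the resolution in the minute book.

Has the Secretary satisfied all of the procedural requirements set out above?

Yes

Step 1: 77 days after Oct 5, 2024 (when the board resolution is passed) is Dec 21, 2024; completed Oct 9, 2024, before the deadline.
Step 2: 26 days after Oct 19, 2024 (end of the 10-day waiting period, which began when the draft resolution is circulated on Oct 9, 2024) is Nov 14, 2024; completed Oct 20, 2024, before the deadline.
Step 3: the window is 20–30 days after Oct 29, 2024 (end of the 9-day comment period, which began when notice of the special meeting is given on Oct 20, 2024), so Nov 18, 2024 through Nov 28, 2024; done Nov 25, 2024, which is between those dates.
Step 4: 5 days after Dec 25, 2024 (end of the 30-day comment period, which began when the information statement is filed on Nov 25, 2024) is Dec 30, 2024; Dec 29, 2024 is within that limit.
Step 5: 110 days after Oct 20, 2024 (when notice of the special meeting is given) is Feb 7, 2025; completed Feb 6, 2025, before the deadline.
Step 6: 70 days after Dec 29, 2024 (when the proxy materials are mailed) is Mar 9, 2025; Mar 1, 2025 is within that limit.
Step 7: the window is 22–63 days after Mar 11, 2025 (end of the 10-day comment period, which began when the certificate of approval is filed on Mar 1, 2025), so Apr 2, 2025 through May 13, 2025; done May 12, 2025, which is between those dates.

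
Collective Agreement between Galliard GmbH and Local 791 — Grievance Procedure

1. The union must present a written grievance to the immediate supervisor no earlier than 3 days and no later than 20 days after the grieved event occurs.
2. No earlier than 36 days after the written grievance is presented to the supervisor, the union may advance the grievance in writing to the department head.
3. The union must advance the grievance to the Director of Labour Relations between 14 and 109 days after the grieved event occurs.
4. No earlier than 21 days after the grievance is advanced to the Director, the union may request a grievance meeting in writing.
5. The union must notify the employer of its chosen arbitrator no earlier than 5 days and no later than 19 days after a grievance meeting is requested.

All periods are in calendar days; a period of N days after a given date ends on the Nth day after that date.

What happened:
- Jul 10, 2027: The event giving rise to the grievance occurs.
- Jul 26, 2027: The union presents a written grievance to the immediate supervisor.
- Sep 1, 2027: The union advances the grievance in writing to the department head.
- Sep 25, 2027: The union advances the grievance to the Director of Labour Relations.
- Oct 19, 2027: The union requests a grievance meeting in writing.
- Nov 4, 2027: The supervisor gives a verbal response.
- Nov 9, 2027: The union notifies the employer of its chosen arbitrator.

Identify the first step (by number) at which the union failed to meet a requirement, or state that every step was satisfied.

Step 5

(1) the permitted window runs from Jul 10, 2027 + 3 = Jul 13, 2027 to Jul 10, 2027 + 20 = Jul 30, 2027; Jul 26, 2027 falls inside that range.
(2) permitted from Jul 26, 2027 + 36 days = Aug 31, 2027 onward; done Sep 1, 2027 — permitted.
(3) the permitted window runs from Jul 10, 2027 + 14 = Jul 24, 2027 to Jul 10, 2027 + 109 = Oct 27, 2027; done Sep 25, 2027, which is between those dates.
(4) permitted from Sep 25, 2027 + 21 days = Oct 16, 2027 onward; Oct 19, 2027 is on or after that date.
(5) the permitted window runs from Oct 19, 2027 + 5 = Oct 24, 2027 to Oct 19, 2027 + 19 = Nov 7, 2027; done Nov 9, 2027 — 2 days after the window closed.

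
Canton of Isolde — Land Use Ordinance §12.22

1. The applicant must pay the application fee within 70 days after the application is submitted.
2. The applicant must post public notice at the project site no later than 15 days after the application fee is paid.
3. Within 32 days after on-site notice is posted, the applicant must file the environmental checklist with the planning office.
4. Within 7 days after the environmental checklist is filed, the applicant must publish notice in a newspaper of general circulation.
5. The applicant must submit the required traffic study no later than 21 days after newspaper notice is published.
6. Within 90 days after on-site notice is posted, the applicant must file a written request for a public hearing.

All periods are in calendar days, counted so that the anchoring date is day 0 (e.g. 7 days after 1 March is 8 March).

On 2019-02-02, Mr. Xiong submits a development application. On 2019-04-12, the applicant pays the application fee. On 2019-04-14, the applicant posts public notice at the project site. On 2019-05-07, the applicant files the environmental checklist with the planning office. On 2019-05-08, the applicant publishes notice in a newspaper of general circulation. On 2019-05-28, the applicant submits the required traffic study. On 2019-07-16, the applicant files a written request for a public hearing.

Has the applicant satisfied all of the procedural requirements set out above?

Step 1: 70 days after 2019-02-02 (when the application is submitted) is 2019-04-13; 2019-04-12 is within that limit.
Step 2: 15 days after 2019-04-12 (when the application fee is paid) is 2019-04-27; 2019-04-14 is within that limit.
Step 3: 32 days after 2019-04-14 (when on-site notice is posted) is 2019-05-16; 2019-05-07 is within that limit.
Step 4: 7 days after 2019-05-07 (when the environmental checklist is filed) is 2019-05-14; done 2019-05-08 — timely.
Step 5: 21 days after 2019-05-08 (when newspaper notice is published) is 2019-05-29; completed 2019-05-28, before the deadline.
Step 6: 90 days after 2019-04-14 (when on-site notice is posted) is 2019-07-13; done 2019-07-16 — 3 days late.
The procedure was therefore not followed at step 6.

No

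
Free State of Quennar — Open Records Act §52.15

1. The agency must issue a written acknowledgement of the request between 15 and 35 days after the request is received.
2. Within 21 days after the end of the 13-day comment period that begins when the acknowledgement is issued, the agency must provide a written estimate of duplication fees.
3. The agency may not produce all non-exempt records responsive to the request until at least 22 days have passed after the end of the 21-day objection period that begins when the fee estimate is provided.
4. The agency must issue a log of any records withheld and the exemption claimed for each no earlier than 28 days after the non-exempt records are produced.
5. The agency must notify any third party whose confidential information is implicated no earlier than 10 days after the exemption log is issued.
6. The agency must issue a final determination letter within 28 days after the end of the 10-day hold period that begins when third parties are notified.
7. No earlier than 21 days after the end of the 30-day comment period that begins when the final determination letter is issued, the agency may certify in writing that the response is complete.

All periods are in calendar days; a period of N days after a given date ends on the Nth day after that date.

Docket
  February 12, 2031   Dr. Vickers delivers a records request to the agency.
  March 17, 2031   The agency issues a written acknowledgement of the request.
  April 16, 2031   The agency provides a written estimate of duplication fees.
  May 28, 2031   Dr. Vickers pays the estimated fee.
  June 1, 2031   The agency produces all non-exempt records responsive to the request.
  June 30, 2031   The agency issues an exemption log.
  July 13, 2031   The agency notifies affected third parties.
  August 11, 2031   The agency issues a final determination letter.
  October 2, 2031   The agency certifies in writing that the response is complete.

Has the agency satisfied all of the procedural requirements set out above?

Yes

(1) the permitted window runs from February 12, 2031 + 15 = February 27, 2031 to February 12, 2031 + 35 = March 19, 2031; done March 17, 2031 — within the window.
(2) due by March 30, 2031 + 21 days = April 20, 2031; completed April 16, 2031, before the deadline.
(3) permitted from May 7, 2031 + 22 days = May 29, 2031 onward; done June 1, 2031 — permitted.
(4) permitted from June 1, 2031 + 28 days = June 29, 2031 onward; June 30, 2031 is on or after that date.
(5) permitted from June 30, 2031 + 10 days = July 10, 2031 onward; July 13, 2031 is on or after that date.
(6) due by July 23, 2031 + 28 days = August 20, 2031; August 11, 2031 is within that limit.
(7) permitted from September 10, 2031 + 21 days = October 1, 2031 onward; done October 2, 2031 — permitted.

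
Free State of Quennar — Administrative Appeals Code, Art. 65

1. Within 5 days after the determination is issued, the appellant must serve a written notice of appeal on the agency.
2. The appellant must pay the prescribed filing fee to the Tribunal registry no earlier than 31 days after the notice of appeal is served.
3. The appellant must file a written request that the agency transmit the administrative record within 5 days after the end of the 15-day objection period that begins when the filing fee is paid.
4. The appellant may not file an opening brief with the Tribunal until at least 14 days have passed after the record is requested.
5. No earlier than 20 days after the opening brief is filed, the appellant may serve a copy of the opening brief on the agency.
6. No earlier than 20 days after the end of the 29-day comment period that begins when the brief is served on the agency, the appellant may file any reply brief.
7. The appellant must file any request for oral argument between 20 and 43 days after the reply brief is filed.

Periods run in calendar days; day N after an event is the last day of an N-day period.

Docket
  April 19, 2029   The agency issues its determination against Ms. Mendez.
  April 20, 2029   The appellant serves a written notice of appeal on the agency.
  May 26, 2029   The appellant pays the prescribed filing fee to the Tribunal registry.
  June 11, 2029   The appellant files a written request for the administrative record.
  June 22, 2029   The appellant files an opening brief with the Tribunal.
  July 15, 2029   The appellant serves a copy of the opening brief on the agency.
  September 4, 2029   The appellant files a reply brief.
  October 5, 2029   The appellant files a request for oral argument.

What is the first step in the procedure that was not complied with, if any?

Step 4

Step 1: 5 days after April 19, 2029 (when the determination is issued) is April 24, 2029; completed April 20, 2029, before the deadline.
Step 2: the earliest permitted date is 31 days after April 20, 2029 (when the notice of appeal is served), i.e. May 21, 2029; done May 26, 2029, after the minimum wait.
Step 3: 5 days after June 10, 2029 (end of the 15-day objection period, which began when the filing fee is paid on May 26, 2029) is June 15, 2029; done June 11, 2029 — timely.
Step 4: the earliest permitted date is 14 days after June 11, 2029 (when the record is requested), i.e. June 25, 2029; acted on June 22, 2029, 3 days prematurely.
The analysis stops there.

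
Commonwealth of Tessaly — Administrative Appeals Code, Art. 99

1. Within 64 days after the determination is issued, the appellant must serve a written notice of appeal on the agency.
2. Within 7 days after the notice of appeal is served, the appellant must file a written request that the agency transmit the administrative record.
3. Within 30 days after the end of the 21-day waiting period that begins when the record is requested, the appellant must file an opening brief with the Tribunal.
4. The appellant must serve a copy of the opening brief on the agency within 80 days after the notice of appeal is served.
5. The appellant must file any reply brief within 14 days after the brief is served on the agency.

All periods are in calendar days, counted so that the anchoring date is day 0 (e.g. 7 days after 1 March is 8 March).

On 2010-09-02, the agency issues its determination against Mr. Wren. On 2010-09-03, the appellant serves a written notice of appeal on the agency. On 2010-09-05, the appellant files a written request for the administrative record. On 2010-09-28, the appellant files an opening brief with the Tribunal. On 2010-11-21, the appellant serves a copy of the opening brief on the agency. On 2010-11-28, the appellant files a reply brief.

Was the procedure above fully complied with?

Step 1: 64 days after 2010-09-02 (when the determination is issued) is 2010-11-05; done 2010-09-03 — timely.
Step 2: 7 days after 2010-09-03 (when the notice of appeal is served) is 2010-09-10; done 2010-09-05 — timely.
Step 3: 30 days after 2010-09-26 (end of the 21-day waiting period, which began when the record is requested on 2010-09-05) is 2010-10-26; done 2010-09-28 — timely.
Step 4: 80 days after 2010-09-03 (when the notice of appeal is served) is 2010-11-22; completed 2010-11-21, before the deadline.
Step 5: 14 days after 2010-11-21 (when the brief is served on the agency) is 2010-12-05; 2010-11-28 is within that limit.

Yes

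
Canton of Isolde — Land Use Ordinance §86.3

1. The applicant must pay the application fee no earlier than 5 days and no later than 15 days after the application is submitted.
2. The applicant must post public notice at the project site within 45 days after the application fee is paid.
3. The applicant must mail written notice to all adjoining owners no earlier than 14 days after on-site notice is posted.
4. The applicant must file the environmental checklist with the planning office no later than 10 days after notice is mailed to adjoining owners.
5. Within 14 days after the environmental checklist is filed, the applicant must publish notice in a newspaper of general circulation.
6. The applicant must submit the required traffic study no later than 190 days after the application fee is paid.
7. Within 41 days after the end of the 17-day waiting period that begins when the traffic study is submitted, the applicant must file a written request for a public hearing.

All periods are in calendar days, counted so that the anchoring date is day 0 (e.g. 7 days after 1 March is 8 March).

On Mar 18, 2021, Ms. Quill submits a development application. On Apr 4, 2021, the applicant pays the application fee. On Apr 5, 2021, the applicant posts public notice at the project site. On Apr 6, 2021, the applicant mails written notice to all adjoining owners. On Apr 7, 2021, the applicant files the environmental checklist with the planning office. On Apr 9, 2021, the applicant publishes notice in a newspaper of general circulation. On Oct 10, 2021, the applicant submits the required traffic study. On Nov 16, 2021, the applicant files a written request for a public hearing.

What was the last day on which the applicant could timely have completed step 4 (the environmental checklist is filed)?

Apr 16, 2021

Step 4 runs from Apr 6, 2021, when notice is mailed to adjoining owners. 10 days after Apr 6, 2021 is Apr 16, 2021.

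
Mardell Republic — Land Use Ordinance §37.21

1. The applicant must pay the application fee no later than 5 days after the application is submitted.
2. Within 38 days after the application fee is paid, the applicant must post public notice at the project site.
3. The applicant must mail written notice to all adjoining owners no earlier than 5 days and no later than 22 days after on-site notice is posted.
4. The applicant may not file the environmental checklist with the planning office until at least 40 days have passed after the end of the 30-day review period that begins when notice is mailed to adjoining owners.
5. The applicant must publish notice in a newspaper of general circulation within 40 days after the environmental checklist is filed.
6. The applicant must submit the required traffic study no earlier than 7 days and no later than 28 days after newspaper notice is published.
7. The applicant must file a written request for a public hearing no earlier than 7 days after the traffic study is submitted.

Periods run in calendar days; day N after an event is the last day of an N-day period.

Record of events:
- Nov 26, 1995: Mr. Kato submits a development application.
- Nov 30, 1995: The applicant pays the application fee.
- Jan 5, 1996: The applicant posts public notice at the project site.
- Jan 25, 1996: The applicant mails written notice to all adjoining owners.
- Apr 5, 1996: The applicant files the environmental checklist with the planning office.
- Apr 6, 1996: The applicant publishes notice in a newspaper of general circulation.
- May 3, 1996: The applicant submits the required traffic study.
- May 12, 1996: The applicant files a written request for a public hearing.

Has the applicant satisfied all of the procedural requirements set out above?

Step 1 — counting 5 days from Nov 26, 1995 (when the application is submitted) gives a deadline of Dec 1, 1995; Nov 30, 1995 is within that limit.
Step 2 — counting 38 days from Nov 30, 1995 (when the application fee is paid) gives a deadline of Jan 7, 1996; done Jan 5, 1996 — timely.
Step 3 — 5 and 22 days from Jan 5, 1996 (when on-site notice is posted) are Jan 10, 1996 and Jan 27, 1996 respectively; done Jan 25, 1996, which is between those dates.
Step 4 — must wait 40 days from Feb 24, 1996 (end of the 30-day review period, which began when notice is mailed to adjoining owners on Jan 25, 1996), so not before Apr 4, 1996; Apr 5, 1996 is on or after that date.
Step 5 — counting 40 days from Apr 5, 1996 (when the environmental checklist is filed) gives a deadline of May 15, 1996; Apr 6, 1996 is within that limit.
Step 6 — 7 and 28 days from Apr 6, 1996 (when newspaper notice is published) are Apr 13, 1996 and May 4, 1996 respectively; May 3, 1996 falls inside that range.
Step 7 — must wait 7 days from May 3, 1996 (when the traffic study is submitted), so not before May 10, 1996; May 12, 1996 is on or after that date.

Yes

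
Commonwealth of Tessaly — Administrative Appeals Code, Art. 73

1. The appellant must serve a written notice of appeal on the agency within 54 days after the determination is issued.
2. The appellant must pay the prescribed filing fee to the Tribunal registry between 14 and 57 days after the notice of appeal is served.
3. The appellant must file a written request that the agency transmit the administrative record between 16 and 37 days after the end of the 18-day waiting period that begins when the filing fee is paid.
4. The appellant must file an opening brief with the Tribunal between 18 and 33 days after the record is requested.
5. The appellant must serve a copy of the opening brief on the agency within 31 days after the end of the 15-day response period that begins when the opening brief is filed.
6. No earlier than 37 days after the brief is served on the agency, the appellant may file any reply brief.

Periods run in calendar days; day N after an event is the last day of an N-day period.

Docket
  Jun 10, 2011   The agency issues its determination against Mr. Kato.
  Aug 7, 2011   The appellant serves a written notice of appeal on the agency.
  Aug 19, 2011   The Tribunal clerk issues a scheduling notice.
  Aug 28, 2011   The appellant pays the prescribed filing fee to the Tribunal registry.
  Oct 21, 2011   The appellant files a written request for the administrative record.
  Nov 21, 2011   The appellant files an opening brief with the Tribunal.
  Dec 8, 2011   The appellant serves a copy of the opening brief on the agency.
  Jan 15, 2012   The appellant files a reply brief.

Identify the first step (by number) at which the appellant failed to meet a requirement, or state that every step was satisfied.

Step 1

(1) due by Jun 10, 2011 + 54 days = Aug 3, 2011; done Aug 7, 2011 — 4 days late.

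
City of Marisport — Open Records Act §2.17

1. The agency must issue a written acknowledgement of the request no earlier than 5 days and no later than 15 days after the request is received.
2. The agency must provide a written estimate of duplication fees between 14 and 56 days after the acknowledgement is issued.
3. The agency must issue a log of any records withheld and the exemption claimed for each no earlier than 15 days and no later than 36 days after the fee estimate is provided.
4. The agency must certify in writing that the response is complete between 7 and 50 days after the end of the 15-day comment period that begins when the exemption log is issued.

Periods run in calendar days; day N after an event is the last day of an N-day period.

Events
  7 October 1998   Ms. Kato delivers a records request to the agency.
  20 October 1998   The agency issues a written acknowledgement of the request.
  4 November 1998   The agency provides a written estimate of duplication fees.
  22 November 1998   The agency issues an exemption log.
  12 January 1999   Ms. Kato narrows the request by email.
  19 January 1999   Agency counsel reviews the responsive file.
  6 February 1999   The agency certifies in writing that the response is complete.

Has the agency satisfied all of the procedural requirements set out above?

No

Step 1 — 5 and 15 days from 7 October 1998 (when the request is received) are 12 October 1998 and 22 October 1998 respectively; 20 October 1998 falls inside that range.
Step 2 — 14 and 56 days from 20 October 1998 (when the acknowledgement is issued) are 3 November 1998 and 15 December 1998 respectively; done 4 November 1998, which is between those dates.
Step 3 — 15 and 36 days from 4 November 1998 (when the fee estimate is provided) are 19 November 1998 and 10 December 1998 respectively; 22 November 1998 falls inside that range.
Step 4 — 7 and 50 days from 7 December 1998 (end of the 15-day comment period, which began when the exemption log is issued on 22 November 1998) are 14 December 1998 and 26 January 1999 respectively; 6 February 1999 is 11 days past the end of the window.
Later steps need not be reached.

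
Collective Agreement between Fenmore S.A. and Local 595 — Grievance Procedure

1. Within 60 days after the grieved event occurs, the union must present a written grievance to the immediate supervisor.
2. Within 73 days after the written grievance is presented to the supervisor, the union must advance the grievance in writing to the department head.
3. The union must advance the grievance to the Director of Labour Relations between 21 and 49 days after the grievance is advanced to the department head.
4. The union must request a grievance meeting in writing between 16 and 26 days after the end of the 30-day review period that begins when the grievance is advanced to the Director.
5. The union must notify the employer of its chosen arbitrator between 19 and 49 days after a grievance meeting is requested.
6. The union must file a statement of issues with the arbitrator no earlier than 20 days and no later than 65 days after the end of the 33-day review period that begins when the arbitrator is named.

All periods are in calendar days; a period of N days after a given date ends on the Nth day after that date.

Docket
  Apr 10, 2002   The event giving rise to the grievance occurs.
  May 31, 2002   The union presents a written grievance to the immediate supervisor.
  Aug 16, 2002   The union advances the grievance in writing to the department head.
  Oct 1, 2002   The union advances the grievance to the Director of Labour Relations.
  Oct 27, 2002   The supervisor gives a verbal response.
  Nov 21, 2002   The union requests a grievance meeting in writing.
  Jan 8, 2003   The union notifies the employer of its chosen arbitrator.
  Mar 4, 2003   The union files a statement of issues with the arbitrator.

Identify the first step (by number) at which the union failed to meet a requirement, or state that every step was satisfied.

Step 2

Step 1 — counting 60 days from Apr 10, 2002 (when the grieved event occurs) gives a deadline of Jun 9, 2002; completed May 31, 2002, before the deadline.
Step 2 — counting 73 days from May 31, 2002 (when the written grievance is presented to the supervisor) gives a deadline of Aug 12, 2002; done Aug 16, 2002 — 4 days late.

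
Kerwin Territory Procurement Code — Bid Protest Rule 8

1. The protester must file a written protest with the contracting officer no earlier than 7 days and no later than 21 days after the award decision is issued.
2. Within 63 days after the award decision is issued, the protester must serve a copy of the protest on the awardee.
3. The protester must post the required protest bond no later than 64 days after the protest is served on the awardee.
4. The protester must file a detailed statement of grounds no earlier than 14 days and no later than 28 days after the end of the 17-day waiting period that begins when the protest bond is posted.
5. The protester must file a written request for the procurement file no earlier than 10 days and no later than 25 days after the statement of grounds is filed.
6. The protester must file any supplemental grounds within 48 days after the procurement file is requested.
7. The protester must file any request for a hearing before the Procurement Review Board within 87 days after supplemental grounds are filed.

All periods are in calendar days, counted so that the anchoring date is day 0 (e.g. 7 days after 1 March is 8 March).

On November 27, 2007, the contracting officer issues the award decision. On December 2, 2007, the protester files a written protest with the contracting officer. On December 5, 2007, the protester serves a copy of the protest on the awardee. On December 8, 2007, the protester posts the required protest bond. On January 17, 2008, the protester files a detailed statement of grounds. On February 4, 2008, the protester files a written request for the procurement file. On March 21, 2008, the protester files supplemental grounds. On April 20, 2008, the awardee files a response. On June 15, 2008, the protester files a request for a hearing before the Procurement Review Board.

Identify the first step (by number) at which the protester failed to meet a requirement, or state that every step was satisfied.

Step 1

(1) the permitted window runs from November 27, 2007 + 7 = December 4, 2007 to November 27, 2007 + 21 = December 18, 2007; done December 2, 2007 — 2 days before the window opened.
Later steps need not be reached.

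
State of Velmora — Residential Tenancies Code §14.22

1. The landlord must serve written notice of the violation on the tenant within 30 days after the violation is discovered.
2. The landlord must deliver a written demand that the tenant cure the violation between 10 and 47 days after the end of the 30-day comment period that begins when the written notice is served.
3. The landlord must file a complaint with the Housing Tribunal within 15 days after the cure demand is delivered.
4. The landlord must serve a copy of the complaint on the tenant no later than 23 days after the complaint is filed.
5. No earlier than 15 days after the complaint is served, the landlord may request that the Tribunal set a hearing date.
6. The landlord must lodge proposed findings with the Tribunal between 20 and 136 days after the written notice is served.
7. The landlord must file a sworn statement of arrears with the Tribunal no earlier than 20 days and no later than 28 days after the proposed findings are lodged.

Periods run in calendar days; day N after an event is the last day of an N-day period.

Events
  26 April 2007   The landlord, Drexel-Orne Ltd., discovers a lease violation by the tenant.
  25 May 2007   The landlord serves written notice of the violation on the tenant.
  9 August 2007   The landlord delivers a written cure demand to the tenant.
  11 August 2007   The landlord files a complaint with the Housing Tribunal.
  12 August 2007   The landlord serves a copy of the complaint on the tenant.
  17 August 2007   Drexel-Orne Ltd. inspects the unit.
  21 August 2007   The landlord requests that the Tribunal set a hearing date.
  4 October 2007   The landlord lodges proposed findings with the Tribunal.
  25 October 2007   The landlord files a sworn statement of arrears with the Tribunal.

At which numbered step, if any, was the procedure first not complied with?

Step 5

Step 1 — counting 30 days from 26 April 2007 (when the violation is discovered) gives a deadline of 26 May 2007; 25 May 2007 is within that limit.
Step 2 — 10 and 47 days from 24 June 2007 (end of the 30-day comment period, which began when the written notice is served on 25 May 2007) are 4 July 2007 and 10 August 2007 respectively; done 9 August 2007, which is between those dates.
Step 3 — counting 15 days from 9 August 2007 (when the cure demand is delivered) gives a deadline of 24 August 2007; 11 August 2007 is within that limit.
Step 4 — counting 23 days from 11 August 2007 (when the complaint is filed) gives a deadline of 3 September 2007; done 12 August 2007 — timely.
Step 5 — must wait 15 days from 12 August 2007 (when the complaint is served), so not before 27 August 2007; done 21 August 2007 — 6 days too early.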